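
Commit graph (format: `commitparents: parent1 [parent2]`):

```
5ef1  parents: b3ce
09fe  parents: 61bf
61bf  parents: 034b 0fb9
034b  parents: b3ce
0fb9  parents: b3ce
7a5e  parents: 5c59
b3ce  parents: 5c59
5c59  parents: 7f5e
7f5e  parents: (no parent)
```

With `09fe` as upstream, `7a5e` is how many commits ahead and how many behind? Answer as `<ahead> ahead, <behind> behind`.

Reachable from 7a5e: {5c59, 7a5e, 7f5e}.
Reachable from 09fe: {034b, 09fe, 0fb9, 5c59, 61bf, 7f5e, b3ce}.
Only in 7a5e's history (ahead): {7a5e} — 1.
Only in 09fe's history (behind): {034b, 09fe, 0fb9, 61bf, b3ce} — 5.

1 ahead, 5 behind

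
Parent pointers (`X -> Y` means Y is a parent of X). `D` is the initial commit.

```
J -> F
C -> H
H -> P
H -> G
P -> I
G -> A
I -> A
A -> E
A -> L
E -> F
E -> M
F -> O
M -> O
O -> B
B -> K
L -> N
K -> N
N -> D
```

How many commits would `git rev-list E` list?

8

Walking parent pointers from E: reachable set = {B, D, E, F, K, M, N, O}.
That is 8 commits.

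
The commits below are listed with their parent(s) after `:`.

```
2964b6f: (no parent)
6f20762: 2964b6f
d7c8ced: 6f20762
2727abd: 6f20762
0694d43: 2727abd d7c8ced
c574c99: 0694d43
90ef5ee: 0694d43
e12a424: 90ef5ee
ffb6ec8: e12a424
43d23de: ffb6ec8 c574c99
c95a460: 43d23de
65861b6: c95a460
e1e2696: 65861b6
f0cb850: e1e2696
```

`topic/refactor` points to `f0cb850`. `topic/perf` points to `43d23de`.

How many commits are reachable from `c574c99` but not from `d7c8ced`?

3

Reachable from c574c99: {0694d43, 2727abd, 2964b6f, 6f20762, c574c99, d7c8ced}.
Reachable from d7c8ced: {2964b6f, 6f20762, d7c8ced}.
In c574c99's history but not d7c8ced's: {0694d43, 2727abd, c574c99} — 3 commits.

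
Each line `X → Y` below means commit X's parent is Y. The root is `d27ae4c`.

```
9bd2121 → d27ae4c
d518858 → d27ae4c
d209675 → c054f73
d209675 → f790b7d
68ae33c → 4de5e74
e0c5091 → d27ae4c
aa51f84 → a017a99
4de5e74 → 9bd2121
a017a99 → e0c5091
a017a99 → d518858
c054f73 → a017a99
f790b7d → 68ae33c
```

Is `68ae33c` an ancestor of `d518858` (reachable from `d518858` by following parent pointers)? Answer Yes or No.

No

Ancestors of d518858: {d27ae4c, d518858}.
68ae33c is not in that set, so it is not an ancestor of d518858.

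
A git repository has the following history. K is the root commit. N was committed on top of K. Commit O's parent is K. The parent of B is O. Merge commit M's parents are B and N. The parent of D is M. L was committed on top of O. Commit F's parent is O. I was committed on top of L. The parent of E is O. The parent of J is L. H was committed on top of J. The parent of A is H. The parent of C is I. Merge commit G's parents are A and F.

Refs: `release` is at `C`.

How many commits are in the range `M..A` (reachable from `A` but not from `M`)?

4

Reachable from A: {A, H, J, K, L, O}.
Reachable from M: {B, K, M, N, O}.
In A's history but not M's: {A, H, J, L} — 4 commits.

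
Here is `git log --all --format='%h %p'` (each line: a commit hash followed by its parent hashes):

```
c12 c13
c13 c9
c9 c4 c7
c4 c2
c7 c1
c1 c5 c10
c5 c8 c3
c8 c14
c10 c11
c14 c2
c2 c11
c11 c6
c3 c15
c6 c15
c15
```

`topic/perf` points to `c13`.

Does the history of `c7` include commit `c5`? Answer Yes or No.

Ancestors of c7 (commits reachable by following parents): {c1, c10, c11, c14, c15, c2, c3, c5, c6, c7, c8}.
c5 is in that set, so it is an ancestor of c7.

Yes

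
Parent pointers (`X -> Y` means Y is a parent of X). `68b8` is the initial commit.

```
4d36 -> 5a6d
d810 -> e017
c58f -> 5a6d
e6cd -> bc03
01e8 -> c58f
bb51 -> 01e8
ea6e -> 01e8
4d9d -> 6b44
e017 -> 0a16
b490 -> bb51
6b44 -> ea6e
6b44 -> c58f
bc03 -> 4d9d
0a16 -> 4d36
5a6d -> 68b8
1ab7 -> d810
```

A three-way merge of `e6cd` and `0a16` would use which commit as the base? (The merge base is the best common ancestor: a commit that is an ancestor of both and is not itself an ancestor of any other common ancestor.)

5a6d

Ancestors of e6cd: {01e8, 4d9d, 5a6d, 68b8, 6b44, bc03, c58f, e6cd, ea6e}.
Ancestors of 0a16: {0a16, 4d36, 5a6d, 68b8}.
Common ancestors: {5a6d, 68b8}.
Among these, 5a6d is not an ancestor of any other common ancestor — it is the merge base.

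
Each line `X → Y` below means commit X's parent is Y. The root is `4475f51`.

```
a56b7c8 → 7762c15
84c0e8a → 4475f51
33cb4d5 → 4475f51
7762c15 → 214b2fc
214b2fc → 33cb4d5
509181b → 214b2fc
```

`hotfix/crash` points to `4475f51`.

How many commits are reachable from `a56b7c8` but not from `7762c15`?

1

Reachable from a56b7c8: {214b2fc, 33cb4d5, 4475f51, 7762c15, a56b7c8}.
Reachable from 7762c15: {214b2fc, 33cb4d5, 4475f51, 7762c15}.
In a56b7c8's history but not 7762c15's: {a56b7c8} — 1 commit.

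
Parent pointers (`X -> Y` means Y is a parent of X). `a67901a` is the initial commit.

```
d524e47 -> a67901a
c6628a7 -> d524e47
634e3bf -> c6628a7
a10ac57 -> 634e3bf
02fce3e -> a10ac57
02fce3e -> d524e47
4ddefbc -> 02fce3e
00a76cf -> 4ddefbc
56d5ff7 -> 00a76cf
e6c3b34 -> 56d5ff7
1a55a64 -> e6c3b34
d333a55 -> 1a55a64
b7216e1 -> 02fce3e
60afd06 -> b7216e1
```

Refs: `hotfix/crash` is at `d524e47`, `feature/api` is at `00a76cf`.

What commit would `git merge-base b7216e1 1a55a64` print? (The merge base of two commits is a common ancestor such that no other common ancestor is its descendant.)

02fce3e

Ancestors of b7216e1: {02fce3e, 634e3bf, a10ac57, a67901a, b7216e1, c6628a7, d524e47}.
Ancestors of 1a55a64: {00a76cf, 02fce3e, 1a55a64, 4ddefbc, 56d5ff7, 634e3bf, a10ac57, a67901a, c6628a7, d524e47, e6c3b34}.
Common ancestors: {02fce3e, 634e3bf, a10ac57, a67901a, c6628a7, d524e47}.
Among these, 02fce3e is not an ancestor of any other common ancestor — it is the merge base.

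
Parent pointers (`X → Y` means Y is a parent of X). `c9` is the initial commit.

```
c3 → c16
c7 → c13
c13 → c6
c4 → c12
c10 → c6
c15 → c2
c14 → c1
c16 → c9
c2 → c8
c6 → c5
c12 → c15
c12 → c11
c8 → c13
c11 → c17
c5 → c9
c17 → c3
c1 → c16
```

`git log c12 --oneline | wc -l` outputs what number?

12

Walking parent pointers from c12: reachable set = {c11, c12, c13, c15, c16, c17, c2, c3, c5, c6, c8, c9}.
That is 12 commits.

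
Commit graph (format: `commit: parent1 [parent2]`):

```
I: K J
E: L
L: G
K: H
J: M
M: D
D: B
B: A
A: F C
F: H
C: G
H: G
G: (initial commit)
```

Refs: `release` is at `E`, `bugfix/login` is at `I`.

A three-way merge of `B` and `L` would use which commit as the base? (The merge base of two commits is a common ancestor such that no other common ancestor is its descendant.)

Ancestors of B: {A, B, C, F, G, H}.
Ancestors of L: {G, L}.
Common ancestors: {G}.
The only common ancestor is G, so it is the merge base.

G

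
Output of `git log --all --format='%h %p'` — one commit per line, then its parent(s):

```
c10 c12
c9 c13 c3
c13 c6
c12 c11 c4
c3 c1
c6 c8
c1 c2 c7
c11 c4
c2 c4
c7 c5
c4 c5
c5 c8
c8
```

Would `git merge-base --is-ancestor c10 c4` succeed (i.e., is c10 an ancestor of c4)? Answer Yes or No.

Ancestors of c4: {c4, c5, c8}.
c10 is not in that set, so it is not an ancestor of c4.

No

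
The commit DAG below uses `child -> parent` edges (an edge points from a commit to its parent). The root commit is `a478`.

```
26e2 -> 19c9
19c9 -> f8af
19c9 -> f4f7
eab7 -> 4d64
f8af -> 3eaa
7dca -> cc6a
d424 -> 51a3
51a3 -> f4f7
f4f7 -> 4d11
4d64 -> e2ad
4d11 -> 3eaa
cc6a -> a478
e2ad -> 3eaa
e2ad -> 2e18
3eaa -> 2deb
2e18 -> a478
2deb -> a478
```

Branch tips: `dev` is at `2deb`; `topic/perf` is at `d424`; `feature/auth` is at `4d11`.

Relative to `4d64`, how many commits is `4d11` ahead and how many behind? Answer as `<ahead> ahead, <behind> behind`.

Reachable from 4d11: {2deb, 3eaa, 4d11, a478}.
Reachable from 4d64: {2deb, 2e18, 3eaa, 4d64, a478, e2ad}.
Only in 4d11's history (ahead): {4d11} — 1.
Only in 4d64's history (behind): {2e18, 4d64, e2ad} — 3.

1 ahead, 3 behind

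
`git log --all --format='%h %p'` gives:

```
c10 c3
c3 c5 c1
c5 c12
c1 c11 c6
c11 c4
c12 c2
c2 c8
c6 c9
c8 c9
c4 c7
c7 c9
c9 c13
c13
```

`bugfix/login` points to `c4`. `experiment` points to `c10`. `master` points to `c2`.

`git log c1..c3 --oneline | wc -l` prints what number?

Reachable from c3: {c1, c11, c12, c13, c2, c3, c4, c5, c6, c7, c8, c9}.
Reachable from c1: {c1, c11, c13, c4, c6, c7, c9}.
In c3's history but not c1's: {c12, c2, c3, c5, c8} — 5 commits.

5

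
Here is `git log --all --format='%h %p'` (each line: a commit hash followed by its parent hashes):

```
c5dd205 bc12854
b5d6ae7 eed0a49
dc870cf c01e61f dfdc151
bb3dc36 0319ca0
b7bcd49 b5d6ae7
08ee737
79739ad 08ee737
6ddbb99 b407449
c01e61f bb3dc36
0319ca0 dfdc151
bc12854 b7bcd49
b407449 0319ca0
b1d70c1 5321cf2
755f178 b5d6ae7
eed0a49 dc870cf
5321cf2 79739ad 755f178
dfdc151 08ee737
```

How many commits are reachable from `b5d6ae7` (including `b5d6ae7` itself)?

Walking parent pointers from b5d6ae7: reachable set = {0319ca0, 08ee737, b5d6ae7, bb3dc36, c01e61f, dc870cf, dfdc151, eed0a49}.
That is 8 commits.

8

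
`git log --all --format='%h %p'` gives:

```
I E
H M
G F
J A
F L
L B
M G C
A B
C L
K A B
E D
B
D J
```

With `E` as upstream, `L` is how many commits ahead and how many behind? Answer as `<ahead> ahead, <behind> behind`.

1 ahead, 4 behind

Reachable from L: {B, L}.
Reachable from E: {A, B, D, E, J}.
Only in L's history (ahead): {L} — 1.
Only in E's history (behind): {A, D, E, J} — 4.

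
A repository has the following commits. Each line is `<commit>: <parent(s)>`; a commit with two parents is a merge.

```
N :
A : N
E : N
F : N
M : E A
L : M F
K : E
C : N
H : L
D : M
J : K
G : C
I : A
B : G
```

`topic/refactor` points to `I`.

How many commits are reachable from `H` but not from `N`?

Reachable from H: {A, E, F, H, L, M, N}.
Reachable from N: {N}.
In H's history but not N's: {A, E, F, H, L, M} — 6 commits.

6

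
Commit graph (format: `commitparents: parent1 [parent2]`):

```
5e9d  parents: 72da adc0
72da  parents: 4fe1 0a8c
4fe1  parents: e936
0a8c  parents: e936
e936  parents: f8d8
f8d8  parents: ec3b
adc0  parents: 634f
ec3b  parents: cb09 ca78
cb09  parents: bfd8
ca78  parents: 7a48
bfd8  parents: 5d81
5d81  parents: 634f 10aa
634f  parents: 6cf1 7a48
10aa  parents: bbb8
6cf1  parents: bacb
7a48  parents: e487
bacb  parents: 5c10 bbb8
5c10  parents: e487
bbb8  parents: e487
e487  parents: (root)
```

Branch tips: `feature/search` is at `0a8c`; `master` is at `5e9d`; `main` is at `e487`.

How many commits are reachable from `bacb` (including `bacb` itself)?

4

Walking parent pointers from bacb: reachable set = {5c10, bacb, bbb8, e487}.
That is 4 commits.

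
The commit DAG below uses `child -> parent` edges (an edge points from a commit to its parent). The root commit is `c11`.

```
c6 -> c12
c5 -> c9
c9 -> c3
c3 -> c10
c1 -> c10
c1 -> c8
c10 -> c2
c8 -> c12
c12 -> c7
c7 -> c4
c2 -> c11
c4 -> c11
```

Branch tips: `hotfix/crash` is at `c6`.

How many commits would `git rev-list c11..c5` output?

Reachable from c5: {c10, c11, c2, c3, c5, c9}.
Reachable from c11: {c11}.
In c5's history but not c11's: {c10, c2, c3, c5, c9} — 5 commits.

5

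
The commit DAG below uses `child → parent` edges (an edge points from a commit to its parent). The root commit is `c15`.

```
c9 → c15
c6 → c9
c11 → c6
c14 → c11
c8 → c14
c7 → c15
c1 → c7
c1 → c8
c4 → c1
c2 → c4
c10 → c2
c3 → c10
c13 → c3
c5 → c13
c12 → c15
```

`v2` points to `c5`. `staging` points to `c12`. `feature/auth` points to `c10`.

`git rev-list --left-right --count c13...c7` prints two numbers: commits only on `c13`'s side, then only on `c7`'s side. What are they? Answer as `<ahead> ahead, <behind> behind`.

Reachable from c13: {c1, c10, c11, c13, c14, c15, c2, c3, c4, c6, c7, c8, c9}.
Reachable from c7: {c15, c7}.
Only in c13's history (ahead): {c1, c10, c11, c13, c14, c2, c3, c4, c6, c8, c9} — 11.
Only in c7's history (behind): {} — 0.

11 ahead, 0 behind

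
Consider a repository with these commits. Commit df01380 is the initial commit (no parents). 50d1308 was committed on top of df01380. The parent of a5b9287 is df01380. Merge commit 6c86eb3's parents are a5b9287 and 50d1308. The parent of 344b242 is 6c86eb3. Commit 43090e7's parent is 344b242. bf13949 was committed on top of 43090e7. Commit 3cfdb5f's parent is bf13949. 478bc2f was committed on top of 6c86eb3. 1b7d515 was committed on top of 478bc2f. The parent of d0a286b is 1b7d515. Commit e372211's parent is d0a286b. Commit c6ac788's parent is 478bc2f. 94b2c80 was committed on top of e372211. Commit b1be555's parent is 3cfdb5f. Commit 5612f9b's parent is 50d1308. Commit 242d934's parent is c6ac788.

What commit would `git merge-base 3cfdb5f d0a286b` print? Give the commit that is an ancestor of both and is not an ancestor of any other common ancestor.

Ancestors of 3cfdb5f: {344b242, 3cfdb5f, 43090e7, 50d1308, 6c86eb3, a5b9287, bf13949, df01380}.
Ancestors of d0a286b: {1b7d515, 478bc2f, 50d1308, 6c86eb3, a5b9287, d0a286b, df01380}.
Common ancestors: {50d1308, 6c86eb3, a5b9287, df01380}.
Among these, 6c86eb3 is not an ancestor of any other common ancestor — it is the merge base.

6c86eb3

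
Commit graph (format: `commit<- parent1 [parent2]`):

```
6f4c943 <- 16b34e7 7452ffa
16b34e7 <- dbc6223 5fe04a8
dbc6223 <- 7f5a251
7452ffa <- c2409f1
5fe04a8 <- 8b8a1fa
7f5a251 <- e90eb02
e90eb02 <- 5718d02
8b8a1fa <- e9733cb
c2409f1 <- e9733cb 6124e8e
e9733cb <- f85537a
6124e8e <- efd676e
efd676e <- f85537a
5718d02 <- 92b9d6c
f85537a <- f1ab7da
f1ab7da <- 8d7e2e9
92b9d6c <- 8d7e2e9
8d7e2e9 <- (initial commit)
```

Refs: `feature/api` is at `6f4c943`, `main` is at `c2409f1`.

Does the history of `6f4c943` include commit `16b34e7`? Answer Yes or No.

Yes

Ancestors of 6f4c943 (commits reachable by following parents): {16b34e7, 5718d02, 5fe04a8, 6124e8e, 6f4c943, 7452ffa, 7f5a251, 8b8a1fa, 8d7e2e9, 92b9d6c, c2409f1, dbc6223, e90eb02, e9733cb, efd676e, f1ab7da, f85537a}.
16b34e7 is in that set, so it is an ancestor of 6f4c943.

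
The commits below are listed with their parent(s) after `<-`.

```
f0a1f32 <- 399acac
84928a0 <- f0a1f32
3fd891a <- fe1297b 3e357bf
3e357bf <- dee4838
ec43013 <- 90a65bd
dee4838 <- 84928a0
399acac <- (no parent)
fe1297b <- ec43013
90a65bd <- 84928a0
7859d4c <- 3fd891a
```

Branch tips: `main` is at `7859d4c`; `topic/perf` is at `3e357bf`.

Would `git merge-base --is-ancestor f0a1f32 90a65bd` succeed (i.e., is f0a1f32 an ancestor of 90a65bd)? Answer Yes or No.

Ancestors of 90a65bd (commits reachable by following parents): {399acac, 84928a0, 90a65bd, f0a1f32}.
f0a1f32 is in that set, so it is an ancestor of 90a65bd.

Yes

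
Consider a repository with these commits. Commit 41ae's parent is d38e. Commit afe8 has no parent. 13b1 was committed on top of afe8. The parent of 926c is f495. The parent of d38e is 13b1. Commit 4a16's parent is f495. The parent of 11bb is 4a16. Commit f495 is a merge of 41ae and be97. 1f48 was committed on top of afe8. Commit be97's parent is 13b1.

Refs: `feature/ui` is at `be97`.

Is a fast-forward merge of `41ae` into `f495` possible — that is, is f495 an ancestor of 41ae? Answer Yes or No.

No

A fast-forward from f495 to 41ae is possible iff f495 is an ancestor of 41ae.
Ancestors of 41ae: {13b1, 41ae, afe8, d38e}.
f495 is not among them, so fast-forward is not possible.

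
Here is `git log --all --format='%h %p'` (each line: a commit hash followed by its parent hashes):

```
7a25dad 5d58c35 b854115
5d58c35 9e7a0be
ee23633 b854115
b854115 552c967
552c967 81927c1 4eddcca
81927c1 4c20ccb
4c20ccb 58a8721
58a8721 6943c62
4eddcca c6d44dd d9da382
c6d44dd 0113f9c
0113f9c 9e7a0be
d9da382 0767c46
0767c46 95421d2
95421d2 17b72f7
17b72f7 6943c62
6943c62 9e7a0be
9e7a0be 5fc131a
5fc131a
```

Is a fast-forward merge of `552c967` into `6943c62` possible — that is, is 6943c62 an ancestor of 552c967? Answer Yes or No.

A fast-forward from 6943c62 to 552c967 is possible iff 6943c62 is an ancestor of 552c967.
Ancestors of 552c967: {0113f9c, 0767c46, 17b72f7, 4c20ccb, 4eddcca, 552c967, 58a8721, 5fc131a, 6943c62, 81927c1, 95421d2, 9e7a0be, c6d44dd, d9da382}.
6943c62 is among them, so fast-forward is possible.

Yes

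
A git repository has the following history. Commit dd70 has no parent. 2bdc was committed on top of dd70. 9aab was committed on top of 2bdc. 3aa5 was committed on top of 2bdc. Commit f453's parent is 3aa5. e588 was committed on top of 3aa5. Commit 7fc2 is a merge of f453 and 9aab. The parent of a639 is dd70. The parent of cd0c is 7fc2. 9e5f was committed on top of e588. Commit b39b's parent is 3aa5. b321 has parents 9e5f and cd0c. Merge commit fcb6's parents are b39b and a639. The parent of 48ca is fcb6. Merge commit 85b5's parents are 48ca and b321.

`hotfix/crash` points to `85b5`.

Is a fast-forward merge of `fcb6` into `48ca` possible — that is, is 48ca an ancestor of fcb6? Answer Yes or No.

A fast-forward from 48ca to fcb6 is possible iff 48ca is an ancestor of fcb6.
Ancestors of fcb6: {2bdc, 3aa5, a639, b39b, dd70, fcb6}.
48ca is not among them, so fast-forward is not possible.

No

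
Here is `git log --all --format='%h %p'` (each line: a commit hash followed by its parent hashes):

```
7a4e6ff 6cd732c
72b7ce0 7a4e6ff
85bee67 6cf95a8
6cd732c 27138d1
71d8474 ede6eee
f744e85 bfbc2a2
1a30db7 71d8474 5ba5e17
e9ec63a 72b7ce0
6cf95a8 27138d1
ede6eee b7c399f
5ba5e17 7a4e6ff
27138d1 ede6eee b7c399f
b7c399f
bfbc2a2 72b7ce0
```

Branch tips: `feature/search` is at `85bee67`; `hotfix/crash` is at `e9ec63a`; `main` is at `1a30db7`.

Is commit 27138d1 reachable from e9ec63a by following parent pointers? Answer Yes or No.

Ancestors of e9ec63a (commits reachable by following parents): {27138d1, 6cd732c, 72b7ce0, 7a4e6ff, b7c399f, e9ec63a, ede6eee}.
27138d1 is in that set, so it is an ancestor of e9ec63a.

Yes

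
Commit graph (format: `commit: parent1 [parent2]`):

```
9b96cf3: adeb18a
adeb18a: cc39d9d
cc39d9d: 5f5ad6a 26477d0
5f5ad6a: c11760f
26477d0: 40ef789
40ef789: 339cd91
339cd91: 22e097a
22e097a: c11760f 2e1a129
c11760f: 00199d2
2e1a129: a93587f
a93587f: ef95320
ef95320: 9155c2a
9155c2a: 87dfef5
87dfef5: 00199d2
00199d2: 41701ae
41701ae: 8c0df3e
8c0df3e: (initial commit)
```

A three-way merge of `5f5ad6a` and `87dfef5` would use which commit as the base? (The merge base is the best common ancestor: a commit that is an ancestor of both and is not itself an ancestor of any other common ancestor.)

00199d2

Ancestors of 5f5ad6a: {00199d2, 41701ae, 5f5ad6a, 8c0df3e, c11760f}.
Ancestors of 87dfef5: {00199d2, 41701ae, 87dfef5, 8c0df3e}.
Common ancestors: {00199d2, 41701ae, 8c0df3e}.
Among these, 00199d2 is not an ancestor of any other common ancestor — it is the merge base.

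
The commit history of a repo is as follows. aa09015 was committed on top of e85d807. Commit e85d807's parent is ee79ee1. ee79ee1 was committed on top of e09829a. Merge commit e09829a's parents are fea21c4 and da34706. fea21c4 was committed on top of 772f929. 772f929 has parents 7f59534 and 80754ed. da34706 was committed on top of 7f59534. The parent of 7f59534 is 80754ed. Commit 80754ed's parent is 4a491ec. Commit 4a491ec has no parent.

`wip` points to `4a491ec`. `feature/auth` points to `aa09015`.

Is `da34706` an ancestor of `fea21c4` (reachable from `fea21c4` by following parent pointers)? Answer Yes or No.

Ancestors of fea21c4: {4a491ec, 772f929, 7f59534, 80754ed, fea21c4}.
da34706 is not in that set, so it is not an ancestor of fea21c4.

No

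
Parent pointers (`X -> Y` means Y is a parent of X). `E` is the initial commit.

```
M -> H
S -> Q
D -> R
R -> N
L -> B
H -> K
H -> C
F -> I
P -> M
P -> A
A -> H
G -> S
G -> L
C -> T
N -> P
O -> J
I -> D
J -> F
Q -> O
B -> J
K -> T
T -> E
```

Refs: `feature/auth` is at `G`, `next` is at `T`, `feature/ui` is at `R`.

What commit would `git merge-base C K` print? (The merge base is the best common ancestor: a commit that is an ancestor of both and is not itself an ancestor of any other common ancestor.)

T

Ancestors of C: {C, E, T}.
Ancestors of K: {E, K, T}.
Common ancestors: {E, T}.
Among these, T is not an ancestor of any other common ancestor — it is the merge base.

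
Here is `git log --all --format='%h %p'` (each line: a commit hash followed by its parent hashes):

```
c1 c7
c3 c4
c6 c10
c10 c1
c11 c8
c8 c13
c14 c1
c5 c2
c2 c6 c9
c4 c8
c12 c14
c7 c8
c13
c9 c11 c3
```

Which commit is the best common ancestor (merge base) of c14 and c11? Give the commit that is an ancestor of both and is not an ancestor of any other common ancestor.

c8

Ancestors of c14: {c1, c13, c14, c7, c8}.
Ancestors of c11: {c11, c13, c8}.
Common ancestors: {c13, c8}.
Among these, c8 is not an ancestor of any other common ancestor — it is the merge base.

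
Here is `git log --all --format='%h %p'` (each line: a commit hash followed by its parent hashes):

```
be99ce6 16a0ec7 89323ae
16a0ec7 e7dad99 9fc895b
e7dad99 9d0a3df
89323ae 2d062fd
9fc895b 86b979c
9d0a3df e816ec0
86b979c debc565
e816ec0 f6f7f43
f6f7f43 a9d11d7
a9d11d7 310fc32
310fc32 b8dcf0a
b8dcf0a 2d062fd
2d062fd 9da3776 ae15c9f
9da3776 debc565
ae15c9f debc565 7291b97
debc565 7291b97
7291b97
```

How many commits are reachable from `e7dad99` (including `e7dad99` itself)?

Walking parent pointers from e7dad99: reachable set = {2d062fd, 310fc32, 7291b97, 9d0a3df, 9da3776, a9d11d7, ae15c9f, b8dcf0a, debc565, e7dad99, e816ec0, f6f7f43}.
That is 12 commits.

12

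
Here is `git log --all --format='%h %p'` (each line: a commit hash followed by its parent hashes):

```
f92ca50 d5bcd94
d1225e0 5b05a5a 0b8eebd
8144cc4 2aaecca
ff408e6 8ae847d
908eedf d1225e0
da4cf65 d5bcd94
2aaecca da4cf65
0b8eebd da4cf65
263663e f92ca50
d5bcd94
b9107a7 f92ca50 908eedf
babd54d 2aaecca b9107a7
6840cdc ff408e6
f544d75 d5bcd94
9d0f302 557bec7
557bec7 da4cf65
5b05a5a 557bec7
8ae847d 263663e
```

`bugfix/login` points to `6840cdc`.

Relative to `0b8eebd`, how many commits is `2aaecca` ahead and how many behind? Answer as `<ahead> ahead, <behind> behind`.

1 ahead, 1 behind

Reachable from 2aaecca: {2aaecca, d5bcd94, da4cf65}.
Reachable from 0b8eebd: {0b8eebd, d5bcd94, da4cf65}.
Only in 2aaecca's history (ahead): {2aaecca} — 1.
Only in 0b8eebd's history (behind): {0b8eebd} — 1.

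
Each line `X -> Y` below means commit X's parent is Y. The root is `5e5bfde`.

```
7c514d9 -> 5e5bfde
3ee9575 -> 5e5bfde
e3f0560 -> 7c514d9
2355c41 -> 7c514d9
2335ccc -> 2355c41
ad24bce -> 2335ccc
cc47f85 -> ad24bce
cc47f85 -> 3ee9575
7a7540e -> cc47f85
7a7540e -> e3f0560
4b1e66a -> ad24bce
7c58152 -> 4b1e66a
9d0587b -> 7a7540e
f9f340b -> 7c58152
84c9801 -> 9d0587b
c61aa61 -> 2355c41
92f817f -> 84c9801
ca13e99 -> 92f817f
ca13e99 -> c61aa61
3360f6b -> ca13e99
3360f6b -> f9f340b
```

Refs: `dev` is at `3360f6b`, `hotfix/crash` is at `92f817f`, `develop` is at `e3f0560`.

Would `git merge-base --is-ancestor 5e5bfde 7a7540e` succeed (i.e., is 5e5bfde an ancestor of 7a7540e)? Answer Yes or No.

Ancestors of 7a7540e (commits reachable by following parents): {2335ccc, 2355c41, 3ee9575, 5e5bfde, 7a7540e, 7c514d9, ad24bce, cc47f85, e3f0560}.
5e5bfde is in that set, so it is an ancestor of 7a7540e.

Yes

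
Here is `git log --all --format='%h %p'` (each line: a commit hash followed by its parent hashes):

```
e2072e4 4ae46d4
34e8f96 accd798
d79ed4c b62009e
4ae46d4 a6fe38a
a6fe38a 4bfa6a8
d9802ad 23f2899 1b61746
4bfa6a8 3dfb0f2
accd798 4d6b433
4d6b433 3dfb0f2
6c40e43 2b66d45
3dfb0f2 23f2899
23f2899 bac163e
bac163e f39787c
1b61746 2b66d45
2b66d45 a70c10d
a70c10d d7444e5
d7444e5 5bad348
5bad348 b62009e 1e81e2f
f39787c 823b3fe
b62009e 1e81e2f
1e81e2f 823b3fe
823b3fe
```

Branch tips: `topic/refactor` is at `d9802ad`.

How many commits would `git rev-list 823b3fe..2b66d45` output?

6

Reachable from 2b66d45: {1e81e2f, 2b66d45, 5bad348, 823b3fe, a70c10d, b62009e, d7444e5}.
Reachable from 823b3fe: {823b3fe}.
In 2b66d45's history but not 823b3fe's: {1e81e2f, 2b66d45, 5bad348, a70c10d, b62009e, d7444e5} — 6 commits.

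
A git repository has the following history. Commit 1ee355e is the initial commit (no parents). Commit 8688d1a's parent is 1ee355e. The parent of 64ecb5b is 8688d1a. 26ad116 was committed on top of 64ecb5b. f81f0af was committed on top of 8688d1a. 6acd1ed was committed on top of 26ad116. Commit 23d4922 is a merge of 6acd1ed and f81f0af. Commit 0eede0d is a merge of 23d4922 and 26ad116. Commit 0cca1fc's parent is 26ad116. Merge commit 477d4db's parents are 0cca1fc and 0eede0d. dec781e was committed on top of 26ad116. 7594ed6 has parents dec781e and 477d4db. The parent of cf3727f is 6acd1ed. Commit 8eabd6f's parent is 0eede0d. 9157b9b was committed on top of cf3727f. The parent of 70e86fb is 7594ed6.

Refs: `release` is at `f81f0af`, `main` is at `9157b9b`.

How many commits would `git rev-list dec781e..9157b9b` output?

Reachable from 9157b9b: {1ee355e, 26ad116, 64ecb5b, 6acd1ed, 8688d1a, 9157b9b, cf3727f}.
Reachable from dec781e: {1ee355e, 26ad116, 64ecb5b, 8688d1a, dec781e}.
In 9157b9b's history but not dec781e's: {6acd1ed, 9157b9b, cf3727f} — 3 commits.

3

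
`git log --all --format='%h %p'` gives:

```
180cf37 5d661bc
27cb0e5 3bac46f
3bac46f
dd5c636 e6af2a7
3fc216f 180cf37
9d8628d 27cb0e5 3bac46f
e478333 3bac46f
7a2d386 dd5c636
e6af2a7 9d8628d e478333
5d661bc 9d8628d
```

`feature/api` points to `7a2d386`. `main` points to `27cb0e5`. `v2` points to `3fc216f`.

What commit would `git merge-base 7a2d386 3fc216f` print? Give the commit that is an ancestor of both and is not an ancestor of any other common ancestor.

9d8628d

Ancestors of 7a2d386: {27cb0e5, 3bac46f, 7a2d386, 9d8628d, dd5c636, e478333, e6af2a7}.
Ancestors of 3fc216f: {180cf37, 27cb0e5, 3bac46f, 3fc216f, 5d661bc, 9d8628d}.
Common ancestors: {27cb0e5, 3bac46f, 9d8628d}.
Among these, 9d8628d is not an ancestor of any other common ancestor — it is the merge base.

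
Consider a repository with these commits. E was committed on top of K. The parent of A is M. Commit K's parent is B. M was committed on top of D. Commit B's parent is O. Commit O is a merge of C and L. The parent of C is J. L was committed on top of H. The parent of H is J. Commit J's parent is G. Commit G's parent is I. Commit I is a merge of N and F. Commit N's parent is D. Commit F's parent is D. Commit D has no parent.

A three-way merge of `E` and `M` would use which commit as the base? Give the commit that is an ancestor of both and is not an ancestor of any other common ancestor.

D

Ancestors of E: {B, C, D, E, F, G, H, I, J, K, L, N, O}.
Ancestors of M: {D, M}.
Common ancestors: {D}.
The only common ancestor is D, so it is the merge base.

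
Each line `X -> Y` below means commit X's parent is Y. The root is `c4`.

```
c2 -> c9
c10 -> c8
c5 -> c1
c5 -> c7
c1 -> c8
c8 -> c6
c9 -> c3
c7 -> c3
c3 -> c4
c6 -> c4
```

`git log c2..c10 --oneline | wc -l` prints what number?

3

Reachable from c10: {c10, c4, c6, c8}.
Reachable from c2: {c2, c3, c4, c9}.
In c10's history but not c2's: {c10, c6, c8} — 3 commits.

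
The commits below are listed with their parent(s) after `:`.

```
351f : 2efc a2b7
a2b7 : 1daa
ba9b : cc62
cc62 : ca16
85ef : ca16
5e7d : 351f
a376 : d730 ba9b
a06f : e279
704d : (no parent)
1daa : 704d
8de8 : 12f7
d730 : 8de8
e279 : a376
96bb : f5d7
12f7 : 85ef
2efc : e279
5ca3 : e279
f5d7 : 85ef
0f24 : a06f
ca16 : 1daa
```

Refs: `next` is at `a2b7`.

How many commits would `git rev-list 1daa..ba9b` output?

3

Reachable from ba9b: {1daa, 704d, ba9b, ca16, cc62}.
Reachable from 1daa: {1daa, 704d}.
In ba9b's history but not 1daa's: {ba9b, ca16, cc62} — 3 commits.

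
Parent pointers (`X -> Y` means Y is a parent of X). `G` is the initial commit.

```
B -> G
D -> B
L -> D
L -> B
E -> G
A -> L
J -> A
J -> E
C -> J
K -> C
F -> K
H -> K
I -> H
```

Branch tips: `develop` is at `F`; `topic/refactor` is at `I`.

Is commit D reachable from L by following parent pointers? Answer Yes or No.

Yes

Ancestors of L (commits reachable by following parents): {B, D, G, L}.
D is in that set, so it is an ancestor of L.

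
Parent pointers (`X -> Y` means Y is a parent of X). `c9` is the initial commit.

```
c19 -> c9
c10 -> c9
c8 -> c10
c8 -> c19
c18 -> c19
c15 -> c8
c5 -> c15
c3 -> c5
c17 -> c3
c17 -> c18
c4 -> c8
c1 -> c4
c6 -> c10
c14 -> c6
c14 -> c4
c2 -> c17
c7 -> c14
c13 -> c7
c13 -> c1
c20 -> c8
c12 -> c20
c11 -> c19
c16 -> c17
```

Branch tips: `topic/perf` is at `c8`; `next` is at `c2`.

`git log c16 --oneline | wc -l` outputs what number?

10

Walking parent pointers from c16: reachable set = {c10, c15, c16, c17, c18, c19, c3, c5, c8, c9}.
That is 10 commits.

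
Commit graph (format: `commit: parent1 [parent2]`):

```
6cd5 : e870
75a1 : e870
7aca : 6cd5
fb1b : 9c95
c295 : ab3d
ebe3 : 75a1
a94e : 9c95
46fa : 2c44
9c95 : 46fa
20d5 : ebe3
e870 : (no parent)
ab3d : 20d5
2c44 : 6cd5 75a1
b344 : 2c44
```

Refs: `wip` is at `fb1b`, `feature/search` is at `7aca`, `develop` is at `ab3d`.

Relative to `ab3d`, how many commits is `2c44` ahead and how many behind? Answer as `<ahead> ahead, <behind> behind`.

2 ahead, 3 behind

Reachable from 2c44: {2c44, 6cd5, 75a1, e870}.
Reachable from ab3d: {20d5, 75a1, ab3d, e870, ebe3}.
Only in 2c44's history (ahead): {2c44, 6cd5} — 2.
Only in ab3d's history (behind): {20d5, ab3d, ebe3} — 3.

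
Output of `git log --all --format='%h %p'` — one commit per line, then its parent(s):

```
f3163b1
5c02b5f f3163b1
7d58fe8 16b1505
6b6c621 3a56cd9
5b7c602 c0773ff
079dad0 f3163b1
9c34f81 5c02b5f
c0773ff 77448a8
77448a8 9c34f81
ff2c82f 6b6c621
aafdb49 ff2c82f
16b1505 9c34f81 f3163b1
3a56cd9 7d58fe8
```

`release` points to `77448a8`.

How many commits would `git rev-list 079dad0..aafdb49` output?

Reachable from aafdb49: {16b1505, 3a56cd9, 5c02b5f, 6b6c621, 7d58fe8, 9c34f81, aafdb49, f3163b1, ff2c82f}.
Reachable from 079dad0: {079dad0, f3163b1}.
In aafdb49's history but not 079dad0's: {16b1505, 3a56cd9, 5c02b5f, 6b6c621, 7d58fe8, 9c34f81, aafdb49, ff2c82f} — 8 commits.

8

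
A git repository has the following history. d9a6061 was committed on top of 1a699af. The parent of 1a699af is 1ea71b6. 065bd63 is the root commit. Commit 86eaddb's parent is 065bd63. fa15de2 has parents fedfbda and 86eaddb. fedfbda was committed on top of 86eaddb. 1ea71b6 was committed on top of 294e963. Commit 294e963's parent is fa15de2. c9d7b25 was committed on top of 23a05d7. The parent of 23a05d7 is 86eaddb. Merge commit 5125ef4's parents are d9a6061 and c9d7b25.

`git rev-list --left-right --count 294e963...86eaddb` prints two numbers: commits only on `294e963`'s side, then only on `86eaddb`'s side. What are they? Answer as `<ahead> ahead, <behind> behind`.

3 ahead, 0 behind

Reachable from 294e963: {065bd63, 294e963, 86eaddb, fa15de2, fedfbda}.
Reachable from 86eaddb: {065bd63, 86eaddb}.
Only in 294e963's history (ahead): {294e963, fa15de2, fedfbda} — 3.
Only in 86eaddb's history (behind): {} — 0.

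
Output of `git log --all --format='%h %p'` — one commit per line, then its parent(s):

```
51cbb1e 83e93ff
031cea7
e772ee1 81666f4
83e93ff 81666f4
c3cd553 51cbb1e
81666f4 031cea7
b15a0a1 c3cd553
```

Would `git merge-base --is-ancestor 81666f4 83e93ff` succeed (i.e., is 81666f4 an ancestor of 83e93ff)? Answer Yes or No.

Ancestors of 83e93ff (commits reachable by following parents): {031cea7, 81666f4, 83e93ff}.
81666f4 is in that set, so it is an ancestor of 83e93ff.

Yes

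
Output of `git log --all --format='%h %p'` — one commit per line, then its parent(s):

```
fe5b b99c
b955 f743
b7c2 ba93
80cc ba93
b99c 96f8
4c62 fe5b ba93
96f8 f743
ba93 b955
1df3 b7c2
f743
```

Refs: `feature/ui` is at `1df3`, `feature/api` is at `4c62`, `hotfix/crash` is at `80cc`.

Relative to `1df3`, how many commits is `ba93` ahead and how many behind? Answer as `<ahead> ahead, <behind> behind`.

0 ahead, 2 behind

Reachable from ba93: {b955, ba93, f743}.
Reachable from 1df3: {1df3, b7c2, b955, ba93, f743}.
Only in ba93's history (ahead): {} — 0.
Only in 1df3's history (behind): {1df3, b7c2} — 2.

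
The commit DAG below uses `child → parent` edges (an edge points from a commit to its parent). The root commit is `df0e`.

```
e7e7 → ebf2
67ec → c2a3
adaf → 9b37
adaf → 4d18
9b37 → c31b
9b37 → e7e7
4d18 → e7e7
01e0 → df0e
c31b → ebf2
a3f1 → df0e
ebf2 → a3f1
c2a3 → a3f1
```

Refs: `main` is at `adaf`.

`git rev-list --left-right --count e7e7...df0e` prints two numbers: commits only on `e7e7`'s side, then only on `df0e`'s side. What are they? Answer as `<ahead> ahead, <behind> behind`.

Reachable from e7e7: {a3f1, df0e, e7e7, ebf2}.
Reachable from df0e: {df0e}.
Only in e7e7's history (ahead): {a3f1, e7e7, ebf2} — 3.
Only in df0e's history (behind): {} — 0.

3 ahead, 0 behind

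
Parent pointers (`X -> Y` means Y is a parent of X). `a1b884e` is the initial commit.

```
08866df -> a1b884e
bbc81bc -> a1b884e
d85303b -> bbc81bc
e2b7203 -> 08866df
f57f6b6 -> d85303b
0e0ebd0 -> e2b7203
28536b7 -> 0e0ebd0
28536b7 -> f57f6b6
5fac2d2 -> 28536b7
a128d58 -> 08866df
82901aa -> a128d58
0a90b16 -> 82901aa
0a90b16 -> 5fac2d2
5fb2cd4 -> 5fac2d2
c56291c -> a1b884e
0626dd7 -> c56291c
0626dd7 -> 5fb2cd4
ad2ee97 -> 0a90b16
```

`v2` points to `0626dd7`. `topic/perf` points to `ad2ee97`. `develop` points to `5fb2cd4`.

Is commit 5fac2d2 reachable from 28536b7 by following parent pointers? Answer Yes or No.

No

Ancestors of 28536b7: {08866df, 0e0ebd0, 28536b7, a1b884e, bbc81bc, d85303b, e2b7203, f57f6b6}.
5fac2d2 is not in that set, so it is not an ancestor of 28536b7.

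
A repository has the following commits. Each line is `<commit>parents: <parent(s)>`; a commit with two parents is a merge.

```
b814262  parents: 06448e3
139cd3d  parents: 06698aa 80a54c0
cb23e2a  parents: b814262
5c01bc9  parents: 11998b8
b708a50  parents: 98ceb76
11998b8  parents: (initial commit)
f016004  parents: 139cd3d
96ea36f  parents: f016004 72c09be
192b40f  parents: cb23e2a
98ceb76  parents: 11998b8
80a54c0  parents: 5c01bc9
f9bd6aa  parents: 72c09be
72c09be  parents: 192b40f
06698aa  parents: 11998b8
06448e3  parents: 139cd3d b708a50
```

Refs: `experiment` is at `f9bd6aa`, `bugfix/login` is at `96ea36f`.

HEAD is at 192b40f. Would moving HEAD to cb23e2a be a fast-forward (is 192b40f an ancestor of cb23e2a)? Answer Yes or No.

No

A fast-forward from 192b40f to cb23e2a is possible iff 192b40f is an ancestor of cb23e2a.
Ancestors of cb23e2a: {06448e3, 06698aa, 11998b8, 139cd3d, 5c01bc9, 80a54c0, 98ceb76, b708a50, b814262, cb23e2a}.
192b40f is not among them, so fast-forward is not possible.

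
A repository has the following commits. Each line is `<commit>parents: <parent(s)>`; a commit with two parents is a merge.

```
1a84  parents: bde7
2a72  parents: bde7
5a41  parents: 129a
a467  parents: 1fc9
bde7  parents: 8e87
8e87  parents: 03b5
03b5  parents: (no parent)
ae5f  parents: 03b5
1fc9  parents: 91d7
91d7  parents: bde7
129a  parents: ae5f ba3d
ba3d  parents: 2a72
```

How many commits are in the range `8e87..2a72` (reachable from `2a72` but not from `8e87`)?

Reachable from 2a72: {03b5, 2a72, 8e87, bde7}.
Reachable from 8e87: {03b5, 8e87}.
In 2a72's history but not 8e87's: {2a72, bde7} — 2 commits.

2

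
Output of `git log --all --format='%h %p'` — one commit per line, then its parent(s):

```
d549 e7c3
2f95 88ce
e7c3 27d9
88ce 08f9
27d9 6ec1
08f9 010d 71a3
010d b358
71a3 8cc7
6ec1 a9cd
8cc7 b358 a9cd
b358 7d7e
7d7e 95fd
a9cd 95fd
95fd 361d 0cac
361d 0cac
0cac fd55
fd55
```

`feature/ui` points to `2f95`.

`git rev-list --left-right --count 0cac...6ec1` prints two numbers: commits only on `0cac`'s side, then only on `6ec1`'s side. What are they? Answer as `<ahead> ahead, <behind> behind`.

Reachable from 0cac: {0cac, fd55}.
Reachable from 6ec1: {0cac, 361d, 6ec1, 95fd, a9cd, fd55}.
Only in 0cac's history (ahead): {} — 0.
Only in 6ec1's history (behind): {361d, 6ec1, 95fd, a9cd} — 4.

0 ahead, 4 behind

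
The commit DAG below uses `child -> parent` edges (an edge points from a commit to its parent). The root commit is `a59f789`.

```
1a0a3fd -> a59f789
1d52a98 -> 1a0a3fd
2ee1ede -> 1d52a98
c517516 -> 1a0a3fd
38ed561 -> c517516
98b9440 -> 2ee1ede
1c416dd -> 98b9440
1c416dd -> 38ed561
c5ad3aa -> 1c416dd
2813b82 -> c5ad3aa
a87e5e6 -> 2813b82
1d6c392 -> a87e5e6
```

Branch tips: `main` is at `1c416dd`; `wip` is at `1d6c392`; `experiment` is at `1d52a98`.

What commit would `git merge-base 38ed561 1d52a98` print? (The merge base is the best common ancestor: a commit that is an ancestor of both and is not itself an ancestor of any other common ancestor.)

Ancestors of 38ed561: {1a0a3fd, 38ed561, a59f789, c517516}.
Ancestors of 1d52a98: {1a0a3fd, 1d52a98, a59f789}.
Common ancestors: {1a0a3fd, a59f789}.
Among these, 1a0a3fd is not an ancestor of any other common ancestor — it is the merge base.

1a0a3fd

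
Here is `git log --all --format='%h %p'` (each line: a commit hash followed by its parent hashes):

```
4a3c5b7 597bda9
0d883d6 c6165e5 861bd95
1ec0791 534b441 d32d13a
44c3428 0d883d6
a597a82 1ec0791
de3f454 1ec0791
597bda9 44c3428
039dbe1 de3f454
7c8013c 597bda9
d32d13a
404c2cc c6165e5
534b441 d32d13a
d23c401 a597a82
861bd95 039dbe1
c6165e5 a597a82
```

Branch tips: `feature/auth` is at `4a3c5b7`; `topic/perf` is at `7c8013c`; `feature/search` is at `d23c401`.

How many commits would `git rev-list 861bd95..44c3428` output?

4

Reachable from 44c3428: {039dbe1, 0d883d6, 1ec0791, 44c3428, 534b441, 861bd95, a597a82, c6165e5, d32d13a, de3f454}.
Reachable from 861bd95: {039dbe1, 1ec0791, 534b441, 861bd95, d32d13a, de3f454}.
In 44c3428's history but not 861bd95's: {0d883d6, 44c3428, a597a82, c6165e5} — 4 commits.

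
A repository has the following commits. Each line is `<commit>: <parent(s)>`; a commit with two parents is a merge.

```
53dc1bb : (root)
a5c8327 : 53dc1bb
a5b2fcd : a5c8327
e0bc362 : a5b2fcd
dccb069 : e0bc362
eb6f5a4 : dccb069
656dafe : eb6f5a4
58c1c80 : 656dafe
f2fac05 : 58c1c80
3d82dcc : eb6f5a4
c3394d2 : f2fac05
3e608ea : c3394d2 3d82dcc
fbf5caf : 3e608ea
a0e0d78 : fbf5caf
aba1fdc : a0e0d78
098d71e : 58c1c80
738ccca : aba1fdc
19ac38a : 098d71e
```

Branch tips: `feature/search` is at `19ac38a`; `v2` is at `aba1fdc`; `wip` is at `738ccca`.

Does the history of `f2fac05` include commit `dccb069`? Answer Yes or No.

Ancestors of f2fac05 (commits reachable by following parents): {53dc1bb, 58c1c80, 656dafe, a5b2fcd, a5c8327, dccb069, e0bc362, eb6f5a4, f2fac05}.
dccb069 is in that set, so it is an ancestor of f2fac05.

Yes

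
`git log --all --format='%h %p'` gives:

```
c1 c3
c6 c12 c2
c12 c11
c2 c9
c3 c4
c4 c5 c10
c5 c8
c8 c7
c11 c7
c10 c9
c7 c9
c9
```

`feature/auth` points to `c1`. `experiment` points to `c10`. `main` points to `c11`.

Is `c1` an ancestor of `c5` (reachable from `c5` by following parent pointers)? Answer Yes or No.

Ancestors of c5: {c5, c7, c8, c9}.
c1 is not in that set, so it is not an ancestor of c5.

No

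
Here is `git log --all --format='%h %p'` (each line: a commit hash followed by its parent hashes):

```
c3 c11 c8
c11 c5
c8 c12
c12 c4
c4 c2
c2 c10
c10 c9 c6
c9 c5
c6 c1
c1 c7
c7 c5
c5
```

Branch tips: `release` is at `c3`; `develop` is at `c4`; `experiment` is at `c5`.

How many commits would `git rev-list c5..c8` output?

9

Reachable from c8: {c1, c10, c12, c2, c4, c5, c6, c7, c8, c9}.
Reachable from c5: {c5}.
In c8's history but not c5's: {c1, c10, c12, c2, c4, c6, c7, c8, c9} — 9 commits.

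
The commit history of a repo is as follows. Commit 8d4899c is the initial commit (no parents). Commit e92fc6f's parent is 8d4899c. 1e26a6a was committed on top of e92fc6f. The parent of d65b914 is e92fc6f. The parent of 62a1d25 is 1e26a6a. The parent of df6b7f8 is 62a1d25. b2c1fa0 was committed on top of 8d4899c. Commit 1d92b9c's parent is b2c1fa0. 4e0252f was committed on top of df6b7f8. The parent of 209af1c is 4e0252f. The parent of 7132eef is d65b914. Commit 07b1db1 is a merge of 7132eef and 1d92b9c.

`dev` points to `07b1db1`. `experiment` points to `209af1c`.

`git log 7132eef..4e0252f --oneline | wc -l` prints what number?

Reachable from 4e0252f: {1e26a6a, 4e0252f, 62a1d25, 8d4899c, df6b7f8, e92fc6f}.
Reachable from 7132eef: {7132eef, 8d4899c, d65b914, e92fc6f}.
In 4e0252f's history but not 7132eef's: {1e26a6a, 4e0252f, 62a1d25, df6b7f8} — 4 commits.

4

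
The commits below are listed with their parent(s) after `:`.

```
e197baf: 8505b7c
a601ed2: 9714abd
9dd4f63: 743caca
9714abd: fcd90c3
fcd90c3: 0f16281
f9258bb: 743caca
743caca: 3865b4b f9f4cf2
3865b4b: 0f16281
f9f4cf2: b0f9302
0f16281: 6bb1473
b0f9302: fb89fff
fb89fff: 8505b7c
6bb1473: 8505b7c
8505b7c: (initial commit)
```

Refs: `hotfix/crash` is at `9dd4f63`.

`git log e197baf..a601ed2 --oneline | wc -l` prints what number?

Reachable from a601ed2: {0f16281, 6bb1473, 8505b7c, 9714abd, a601ed2, fcd90c3}.
Reachable from e197baf: {8505b7c, e197baf}.
In a601ed2's history but not e197baf's: {0f16281, 6bb1473, 9714abd, a601ed2, fcd90c3} — 5 commits.

5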